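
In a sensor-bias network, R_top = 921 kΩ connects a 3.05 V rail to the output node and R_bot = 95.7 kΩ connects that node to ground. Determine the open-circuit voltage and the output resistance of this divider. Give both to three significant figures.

V_th is the open-circuit tap voltage: 3.05 × 95.7/(921 + 95.7) = 0.287 V.
With the supply zeroed, R_top and R_bot appear in parallel from the tap: R_th = R_top‖R_bot = (921 × 95.7)/1017 = 86.7 kΩ.

V_th = 0.287 V, R_th = 86.7 kΩ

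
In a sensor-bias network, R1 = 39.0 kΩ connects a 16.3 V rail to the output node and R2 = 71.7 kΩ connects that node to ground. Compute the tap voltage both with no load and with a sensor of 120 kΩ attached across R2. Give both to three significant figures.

Unloaded: 10.6 V; loaded: 8.72 V

Open-circuit: V = 16.3 × 71.7/(39.0 + 71.7) = 10.6 V.
With the load, R2 becomes R2‖R_L = 44.88 kΩ, so V = 16.3 × 44.88/83.88 = 8.72 V.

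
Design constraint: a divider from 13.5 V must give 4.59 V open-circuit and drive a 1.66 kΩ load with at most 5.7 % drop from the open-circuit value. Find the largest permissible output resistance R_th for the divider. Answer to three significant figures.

Loading drop = R_th/(R_th + R_L) ≤ 0.0570, so R_th ≤ R_L · ε/(1−ε) = 1.66 kΩ × 0.0570/0.9430 = 100 Ω.

R_th ≤ 100 Ω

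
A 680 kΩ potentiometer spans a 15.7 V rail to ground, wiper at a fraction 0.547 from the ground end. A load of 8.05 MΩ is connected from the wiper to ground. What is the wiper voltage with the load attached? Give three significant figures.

The wiper splits the pot into (1−α)R = 308.0 kΩ above and αR = 372.0 kΩ below.
Lower section ‖ load = 355.5 kΩ.
V_wiper = 15.7 × 355.5/(308.0 + 355.5) = 8.41 V.

V ≈ 8.41 V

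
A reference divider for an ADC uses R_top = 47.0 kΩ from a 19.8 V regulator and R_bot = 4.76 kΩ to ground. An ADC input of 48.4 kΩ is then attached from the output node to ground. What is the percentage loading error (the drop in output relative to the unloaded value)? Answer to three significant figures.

The divider's output (Thévenin) resistance is R_top‖R_bot = 4.322 kΩ.
Fractional drop under load = R_th/(R_th + R_L) = 4.322 / (4.322 + 48.4) = 0.08198.
So the output falls by 8.20 %.

8.20 %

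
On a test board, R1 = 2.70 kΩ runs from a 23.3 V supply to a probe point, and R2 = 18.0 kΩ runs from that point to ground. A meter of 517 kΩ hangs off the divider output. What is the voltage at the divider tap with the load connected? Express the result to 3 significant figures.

V_out ≈ 20.2 V

The load sits in parallel with R2: R2‖R_L = (18.0 × 517) / (18.0 + 517) = 17.39 kΩ.
V_out = 23.3 × 17.39 / (2.70 + 17.39) = 23.3 × 17.39/20.09 = 20.2 V.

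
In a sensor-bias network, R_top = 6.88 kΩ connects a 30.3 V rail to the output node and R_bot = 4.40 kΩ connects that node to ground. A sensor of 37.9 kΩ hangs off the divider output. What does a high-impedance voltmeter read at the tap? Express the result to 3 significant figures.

The load sits in parallel with R_bot: R_bot‖R_L = (4.40 × 37.9) / (4.40 + 37.9) = 3.942 kΩ.
V_out = 30.3 × 3.942 / (6.88 + 3.942) = 30.3 × 3.942/10.82 = 11.0 V.

V_out ≈ 11.0 V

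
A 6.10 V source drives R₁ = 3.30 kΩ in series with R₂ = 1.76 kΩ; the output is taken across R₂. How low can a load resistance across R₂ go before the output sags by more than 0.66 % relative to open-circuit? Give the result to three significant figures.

R_L(min) ≈ 173 kΩ

Output resistance R_th = R₁‖R₂ = (3.30 × 1.76)/5.060 = 1.148 kΩ.
The fractional drop is R_th/(R_th + R_L); requiring this ≤ 0.00660 gives R_L ≥ R_th(1/0.00660 − 1) = 1.148 × 150.5 = 173 kΩ.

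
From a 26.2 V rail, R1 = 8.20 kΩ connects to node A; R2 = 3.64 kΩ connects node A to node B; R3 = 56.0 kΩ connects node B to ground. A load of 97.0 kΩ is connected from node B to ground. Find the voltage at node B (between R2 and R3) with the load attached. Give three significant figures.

At node B, R3 is in parallel with the load: R3‖R_L = 35.50 kΩ.
Below node A the resistance is R2 + (R3‖R_L) = 39.14 kΩ, so V_A = 26.2 × 39.14/47.34 = 21.66 V.
Then V_B = V_A × (R3‖R_L)/(R2 + R3‖R_L) = 21.66 × 35.50/39.14 = 19.6 V.

V ≈ 19.6 V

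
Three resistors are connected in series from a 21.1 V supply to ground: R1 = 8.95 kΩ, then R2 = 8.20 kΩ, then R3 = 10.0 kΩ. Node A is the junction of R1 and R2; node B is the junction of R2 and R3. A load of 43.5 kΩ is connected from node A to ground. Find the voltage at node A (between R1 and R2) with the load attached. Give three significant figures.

Below node A the series string R2+R3 = 18.20 kΩ sits in parallel with the 43.5 kΩ load: 12.83 kΩ.
V_A = 21.1 × 12.83/(8.95 + 12.83) = 12.4 V.

V ≈ 12.4 V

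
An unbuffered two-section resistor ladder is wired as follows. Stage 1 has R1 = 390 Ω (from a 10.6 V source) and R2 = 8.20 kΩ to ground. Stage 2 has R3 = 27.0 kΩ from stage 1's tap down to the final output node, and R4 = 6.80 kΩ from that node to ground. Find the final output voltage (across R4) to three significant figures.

Stage 2 presents R3+R4 = 33800 Ω as a load on stage 1's tap.
Stage 1's lower leg becomes R2‖(R3+R4) = 6599 Ω, so V_mid = 10.6 × 6599/6989 = 10.01 V.
Stage 2 is itself unloaded: V_out = V_mid × R4/(R3+R4) = 10.01 × 6800/33800 = 2.01 V.

V_out ≈ 2.01 V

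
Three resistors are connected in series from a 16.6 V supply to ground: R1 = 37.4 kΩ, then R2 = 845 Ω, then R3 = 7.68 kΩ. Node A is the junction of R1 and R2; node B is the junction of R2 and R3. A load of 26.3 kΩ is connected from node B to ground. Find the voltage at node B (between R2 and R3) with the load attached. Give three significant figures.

V ≈ 2.23 V

At node B, R3 is in parallel with the load: R3‖R_L = 5944 Ω.
Below node A the resistance is R2 + (R3‖R_L) = 6789 Ω, so V_A = 16.6 × 6789/44190 = 2.550 V.
Then V_B = V_A × (R3‖R_L)/(R2 + R3‖R_L) = 2.550 × 5944/6789 = 2.23 V.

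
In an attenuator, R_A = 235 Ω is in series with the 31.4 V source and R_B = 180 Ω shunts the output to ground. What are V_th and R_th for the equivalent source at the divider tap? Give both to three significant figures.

V_th = 13.6 V, R_th = 102 Ω

V_th is the open-circuit tap voltage: 31.4 × 180/(235 + 180) = 13.6 V.
With the supply zeroed, R_A and R_B appear in parallel from the tap: R_th = R_A‖R_B = (235 × 180)/415.0 = 102 Ω.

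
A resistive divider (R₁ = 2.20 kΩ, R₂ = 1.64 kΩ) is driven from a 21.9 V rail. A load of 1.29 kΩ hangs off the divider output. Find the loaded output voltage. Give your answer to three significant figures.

V_out ≈ 5.41 V

The load sits in parallel with R₂: R₂‖R_L = (1.64 × 1.29) / (1.64 + 1.29) = 0.7220 kΩ.
V_out = 21.9 × 0.7220 / (2.20 + 0.7220) = 21.9 × 0.7220/2.922 = 5.41 V.
(Unloaded it would have been 9.35 V.)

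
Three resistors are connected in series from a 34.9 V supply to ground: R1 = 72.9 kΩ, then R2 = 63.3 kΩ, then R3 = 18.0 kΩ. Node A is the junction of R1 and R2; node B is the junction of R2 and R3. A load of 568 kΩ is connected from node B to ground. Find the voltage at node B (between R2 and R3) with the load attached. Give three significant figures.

V ≈ 3.96 V

At node B, R3 is in parallel with the load: R3‖R_L = 17.45 kΩ.
Below node A the resistance is R2 + (R3‖R_L) = 80.75 kΩ, so V_A = 34.9 × 80.75/153.6 = 18.34 V.
Then V_B = V_A × (R3‖R_L)/(R2 + R3‖R_L) = 18.34 × 17.45/80.75 = 3.96 V.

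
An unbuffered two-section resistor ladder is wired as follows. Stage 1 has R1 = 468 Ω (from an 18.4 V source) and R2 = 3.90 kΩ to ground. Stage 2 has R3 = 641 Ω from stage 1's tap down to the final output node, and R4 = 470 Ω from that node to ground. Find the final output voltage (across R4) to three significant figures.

Stage 2 presents R3+R4 = 1111 Ω as a load on stage 1's tap.
Stage 1's lower leg becomes R2‖(R3+R4) = 864.7 Ω, so V_mid = 18.4 × 864.7/1333 = 11.94 V.
Stage 2 is itself unloaded: V_out = V_mid × R4/(R3+R4) = 11.94 × 470/1111 = 5.05 V.

V_out ≈ 5.05 V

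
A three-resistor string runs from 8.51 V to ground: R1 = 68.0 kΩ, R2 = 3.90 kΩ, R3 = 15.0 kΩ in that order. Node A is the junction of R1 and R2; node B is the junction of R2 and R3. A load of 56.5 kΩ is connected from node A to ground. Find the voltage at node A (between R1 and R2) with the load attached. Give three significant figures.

V ≈ 1.47 V

Below node A the series string R2+R3 = 18.90 kΩ sits in parallel with the 56.5 kΩ load: 14.16 kΩ.
V_A = 8.51 × 14.16/(68.0 + 14.16) = 1.47 V.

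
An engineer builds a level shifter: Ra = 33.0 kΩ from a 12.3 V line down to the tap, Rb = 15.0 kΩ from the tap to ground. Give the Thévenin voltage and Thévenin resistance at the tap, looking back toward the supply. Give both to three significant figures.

V_th = 3.84 V, R_th = 10.3 kΩ

V_th is the open-circuit tap voltage: 12.3 × 15.0/(33.0 + 15.0) = 3.84 V.
With the supply zeroed, Ra and Rb appear in parallel from the tap: R_th = Ra‖Rb = (33.0 × 15.0)/48.00 = 10.3 kΩ.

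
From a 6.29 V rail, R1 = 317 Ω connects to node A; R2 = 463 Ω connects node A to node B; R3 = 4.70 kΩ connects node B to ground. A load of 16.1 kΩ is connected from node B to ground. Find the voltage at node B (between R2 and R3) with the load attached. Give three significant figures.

V ≈ 5.18 V

At node B, R3 is in parallel with the load: R3‖R_L = 3638 Ω.
Below node A the resistance is R2 + (R3‖R_L) = 4101 Ω, so V_A = 6.29 × 4101/4418 = 5.839 V.
Then V_B = V_A × (R3‖R_L)/(R2 + R3‖R_L) = 5.839 × 3638/4101 = 5.18 V.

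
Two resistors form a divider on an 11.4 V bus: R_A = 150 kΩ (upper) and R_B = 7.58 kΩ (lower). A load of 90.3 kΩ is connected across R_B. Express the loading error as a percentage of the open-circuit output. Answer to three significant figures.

The divider's output (Thévenin) resistance is R_A‖R_B = 7.215 kΩ.
Fractional drop under load = R_th/(R_th + R_L) = 7.215 / (7.215 + 90.3) = 0.07399.
So the output falls by 7.40 %.

7.40 %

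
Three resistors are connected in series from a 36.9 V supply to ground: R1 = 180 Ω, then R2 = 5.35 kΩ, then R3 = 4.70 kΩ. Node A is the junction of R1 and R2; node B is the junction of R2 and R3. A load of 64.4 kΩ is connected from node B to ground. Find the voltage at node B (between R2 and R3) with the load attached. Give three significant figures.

V ≈ 16.3 V

At node B, R3 is in parallel with the load: R3‖R_L = 4380 Ω.
Below node A the resistance is R2 + (R3‖R_L) = 9730 Ω, so V_A = 36.9 × 9730/9910 = 36.23 V.
Then V_B = V_A × (R3‖R_L)/(R2 + R3‖R_L) = 36.23 × 4380/9730 = 16.3 V.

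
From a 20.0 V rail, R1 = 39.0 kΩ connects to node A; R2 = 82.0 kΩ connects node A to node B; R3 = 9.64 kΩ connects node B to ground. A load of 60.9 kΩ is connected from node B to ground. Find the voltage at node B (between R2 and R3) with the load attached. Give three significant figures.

V ≈ 1.29 V

At node B, R3 is in parallel with the load: R3‖R_L = 8.323 kΩ.
Below node A the resistance is R2 + (R3‖R_L) = 90.32 kΩ, so V_A = 20.0 × 90.32/129.3 = 13.97 V.
Then V_B = V_A × (R3‖R_L)/(R2 + R3‖R_L) = 13.97 × 8.323/90.32 = 1.29 V.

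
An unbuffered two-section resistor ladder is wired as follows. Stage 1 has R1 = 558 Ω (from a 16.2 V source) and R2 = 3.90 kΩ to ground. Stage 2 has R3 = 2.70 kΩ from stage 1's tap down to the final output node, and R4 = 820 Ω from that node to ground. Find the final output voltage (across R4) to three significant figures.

V_out ≈ 2.90 V

Stage 2 presents R3+R4 = 3520 Ω as a load on stage 1's tap.
Stage 1's lower leg becomes R2‖(R3+R4) = 1850 Ω, so V_mid = 16.2 × 1850/2408 = 12.45 V.
Stage 2 is itself unloaded: V_out = V_mid × R4/(R3+R4) = 12.45 × 820/3520 = 2.90 V.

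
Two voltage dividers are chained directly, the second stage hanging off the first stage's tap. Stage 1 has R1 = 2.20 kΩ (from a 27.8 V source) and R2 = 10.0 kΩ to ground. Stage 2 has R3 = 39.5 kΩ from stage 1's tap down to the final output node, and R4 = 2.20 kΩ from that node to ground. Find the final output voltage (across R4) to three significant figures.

Stage 2 presents R3+R4 = 41.70 kΩ as a load on stage 1's tap.
Stage 1's lower leg becomes R2‖(R3+R4) = 8.066 kΩ, so V_mid = 27.8 × 8.066/10.27 = 21.84 V.
Stage 2 is itself unloaded: V_out = V_mid × R4/(R3+R4) = 21.84 × 2.20/41.70 = 1.15 V.

V_out ≈ 1.15 V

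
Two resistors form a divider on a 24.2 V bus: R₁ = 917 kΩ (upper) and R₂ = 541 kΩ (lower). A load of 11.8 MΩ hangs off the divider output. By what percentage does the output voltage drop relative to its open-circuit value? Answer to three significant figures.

The divider's output (Thévenin) resistance is R₁‖R₂ = 340.3 kΩ.
Fractional drop under load = R_th/(R_th + R_L) = 340.3 / (340.3 + 11800) = 0.02803.
So the output falls by 2.80 %.

2.80 %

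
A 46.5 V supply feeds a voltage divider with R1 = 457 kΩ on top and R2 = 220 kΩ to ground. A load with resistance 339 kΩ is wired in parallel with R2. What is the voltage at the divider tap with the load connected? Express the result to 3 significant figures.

V_out ≈ 10.5 V

The load sits in parallel with R2: R2‖R_L = (220 × 339) / (220 + 339) = 133.4 kΩ.
V_out = 46.5 × 133.4 / (457 + 133.4) = 46.5 × 133.4/590.4 = 10.5 V.
(Unloaded it would have been 15.1 V.)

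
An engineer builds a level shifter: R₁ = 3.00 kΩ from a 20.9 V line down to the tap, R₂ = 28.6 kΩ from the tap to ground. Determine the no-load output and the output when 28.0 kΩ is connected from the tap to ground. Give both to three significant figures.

Open-circuit: V = 20.9 × 28.6/(3.00 + 28.6) = 18.9 V.
With the load, R₂ becomes R₂‖R_L = 14.15 kΩ, so V = 20.9 × 14.15/17.15 = 17.2 V.

Unloaded: 18.9 V; loaded: 17.2 V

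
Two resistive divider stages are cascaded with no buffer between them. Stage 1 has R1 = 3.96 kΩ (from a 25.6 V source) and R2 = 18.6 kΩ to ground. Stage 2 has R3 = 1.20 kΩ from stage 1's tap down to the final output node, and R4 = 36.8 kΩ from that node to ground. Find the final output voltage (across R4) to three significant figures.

V_out ≈ 18.8 V

Stage 2 presents R3+R4 = 38.00 kΩ as a load on stage 1's tap.
Stage 1's lower leg becomes R2‖(R3+R4) = 12.49 kΩ, so V_mid = 25.6 × 12.49/16.45 = 19.44 V.
Stage 2 is itself unloaded: V_out = V_mid × R4/(R3+R4) = 19.44 × 36.8/38.00 = 18.8 V.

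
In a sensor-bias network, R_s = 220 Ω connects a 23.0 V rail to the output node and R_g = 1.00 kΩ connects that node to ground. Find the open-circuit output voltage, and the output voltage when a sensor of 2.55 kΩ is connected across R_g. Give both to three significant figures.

Open-circuit: V = 23.0 × 1000/(220 + 1000) = 18.9 V.
With the load, R_g becomes R_g‖R_L = 718.3 Ω, so V = 23.0 × 718.3/938.3 = 17.6 V.

Unloaded: 18.9 V; loaded: 17.6 V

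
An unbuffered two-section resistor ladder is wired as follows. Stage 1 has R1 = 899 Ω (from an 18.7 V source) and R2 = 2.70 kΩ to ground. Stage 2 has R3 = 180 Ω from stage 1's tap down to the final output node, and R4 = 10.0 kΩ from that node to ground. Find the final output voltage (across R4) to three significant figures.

Stage 2 presents R3+R4 = 10180 Ω as a load on stage 1's tap.
Stage 1's lower leg becomes R2‖(R3+R4) = 2134 Ω, so V_mid = 18.7 × 2134/3033 = 13.16 V.
Stage 2 is itself unloaded: V_out = V_mid × R4/(R3+R4) = 13.16 × 10000/10180 = 12.9 V.

V_out ≈ 12.9 V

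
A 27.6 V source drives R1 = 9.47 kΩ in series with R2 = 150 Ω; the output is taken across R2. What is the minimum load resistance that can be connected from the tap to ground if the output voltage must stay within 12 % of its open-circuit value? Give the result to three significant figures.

Output resistance R_th = R1‖R2 = (9470 × 150)/9620 = 147.7 Ω.
The fractional drop is R_th/(R_th + R_L); requiring this ≤ 0.120 gives R_L ≥ R_th(1/0.120 − 1) = 147.7 × 7.333 = 1.08 kΩ.

R_L(min) ≈ 1.08 kΩ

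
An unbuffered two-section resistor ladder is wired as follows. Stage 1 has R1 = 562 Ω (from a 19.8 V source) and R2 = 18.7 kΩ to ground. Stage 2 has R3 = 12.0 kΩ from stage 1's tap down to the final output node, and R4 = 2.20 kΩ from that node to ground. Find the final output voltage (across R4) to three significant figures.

Stage 2 presents R3+R4 = 14200 Ω as a load on stage 1's tap.
Stage 1's lower leg becomes R2‖(R3+R4) = 8071 Ω, so V_mid = 19.8 × 8071/8633 = 18.51 V.
Stage 2 is itself unloaded: V_out = V_mid × R4/(R3+R4) = 18.51 × 2200/14200 = 2.87 V.

V_out ≈ 2.87 V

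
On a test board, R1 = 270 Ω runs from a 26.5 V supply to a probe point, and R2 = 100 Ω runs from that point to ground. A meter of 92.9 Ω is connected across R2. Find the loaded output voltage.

The load sits in parallel with R2: R2‖R_L = (100 × 92.9) / (100 + 92.9) = 48.16 Ω.
V_out = 26.5 × 48.16 / (270 + 48.16) = 26.5 × 48.16/318.2 = 4.01 V.

V_out ≈ 4.01 V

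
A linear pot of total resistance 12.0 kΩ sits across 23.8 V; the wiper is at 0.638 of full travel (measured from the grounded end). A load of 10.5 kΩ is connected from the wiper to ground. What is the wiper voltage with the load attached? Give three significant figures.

The wiper splits the pot into (1−α)R = 4.344 kΩ above and αR = 7.656 kΩ below.
Lower section ‖ load = 4.428 kΩ.
V_wiper = 23.8 × 4.428/(4.344 + 4.428) = 12.0 V.

V ≈ 12.0 V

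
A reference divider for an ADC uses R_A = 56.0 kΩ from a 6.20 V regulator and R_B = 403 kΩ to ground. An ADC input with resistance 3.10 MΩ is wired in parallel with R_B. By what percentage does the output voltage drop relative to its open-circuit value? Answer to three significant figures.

1.56 %

The divider's output (Thévenin) resistance is R_A‖R_B = 49.17 kΩ.
Fractional drop under load = R_th/(R_th + R_L) = 49.17 / (49.17 + 3100) = 0.01561.
So the output falls by 1.56 %.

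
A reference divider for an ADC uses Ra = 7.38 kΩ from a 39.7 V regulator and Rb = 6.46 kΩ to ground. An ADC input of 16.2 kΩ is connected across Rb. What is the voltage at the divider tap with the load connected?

The load sits in parallel with Rb: Rb‖R_L = (6.46 × 16.2) / (6.46 + 16.2) = 4.618 kΩ.
V_out = 39.7 × 4.618 / (7.38 + 4.618) = 39.7 × 4.618/12.00 = 15.3 V.

V_out ≈ 15.3 V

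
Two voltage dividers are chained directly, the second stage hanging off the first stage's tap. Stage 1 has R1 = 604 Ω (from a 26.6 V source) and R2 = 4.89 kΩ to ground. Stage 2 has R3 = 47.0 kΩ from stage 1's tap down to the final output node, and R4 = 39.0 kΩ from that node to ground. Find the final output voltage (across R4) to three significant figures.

V_out ≈ 10.7 V

Stage 2 presents R3+R4 = 86000 Ω as a load on stage 1's tap.
Stage 1's lower leg becomes R2‖(R3+R4) = 4627 Ω, so V_mid = 26.6 × 4627/5231 = 23.53 V.
Stage 2 is itself unloaded: V_out = V_mid × R4/(R3+R4) = 23.53 × 39000/86000 = 10.7 V.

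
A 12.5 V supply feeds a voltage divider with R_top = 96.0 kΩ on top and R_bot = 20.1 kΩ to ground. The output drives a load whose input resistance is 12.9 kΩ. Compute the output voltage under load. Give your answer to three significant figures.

V_out ≈ 0.946 V

The load sits in parallel with R_bot: R_bot‖R_L = (20.1 × 12.9) / (20.1 + 12.9) = 7.857 kΩ.
V_out = 12.5 × 7.857 / (96.0 + 7.857) = 12.5 × 7.857/103.9 = 0.946 V.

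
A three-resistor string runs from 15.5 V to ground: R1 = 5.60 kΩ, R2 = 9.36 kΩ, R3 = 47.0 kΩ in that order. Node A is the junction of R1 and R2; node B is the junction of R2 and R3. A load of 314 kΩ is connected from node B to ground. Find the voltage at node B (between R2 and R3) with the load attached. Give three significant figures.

V ≈ 11.3 V

At node B, R3 is in parallel with the load: R3‖R_L = 40.88 kΩ.
Below node A the resistance is R2 + (R3‖R_L) = 50.24 kΩ, so V_A = 15.5 × 50.24/55.84 = 13.95 V.
Then V_B = V_A × (R3‖R_L)/(R2 + R3‖R_L) = 13.95 × 40.88/50.24 = 11.3 V.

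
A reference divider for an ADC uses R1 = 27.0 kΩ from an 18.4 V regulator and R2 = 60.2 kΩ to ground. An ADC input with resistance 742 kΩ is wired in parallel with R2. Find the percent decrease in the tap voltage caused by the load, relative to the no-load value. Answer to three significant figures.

2.45 %

The divider's output (Thévenin) resistance is R1‖R2 = 18.64 kΩ.
Fractional drop under load = R_th/(R_th + R_L) = 18.64 / (18.64 + 742) = 0.02451.
So the output falls by 2.45 %.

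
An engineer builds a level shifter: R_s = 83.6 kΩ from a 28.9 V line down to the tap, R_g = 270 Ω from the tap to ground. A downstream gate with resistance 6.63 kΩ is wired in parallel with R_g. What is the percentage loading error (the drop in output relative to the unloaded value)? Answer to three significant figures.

3.90 %

The divider's output (Thévenin) resistance is R_s‖R_g = 269.1 Ω.
Fractional drop under load = R_th/(R_th + R_L) = 269.1 / (269.1 + 6630) = 0.03901.
So the output falls by 3.90 %.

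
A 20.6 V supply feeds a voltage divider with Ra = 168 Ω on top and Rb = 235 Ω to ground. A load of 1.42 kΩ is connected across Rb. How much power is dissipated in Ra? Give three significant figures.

Total resistance from the source is Ra + (Rb‖R_L) = 369.6 Ω, so I = 20.6/369.6 Ω = 55.73 mA.
P = I²·Ra = (55.73 mA)² × 168 Ω = 522 mW.

P ≈ 522 mW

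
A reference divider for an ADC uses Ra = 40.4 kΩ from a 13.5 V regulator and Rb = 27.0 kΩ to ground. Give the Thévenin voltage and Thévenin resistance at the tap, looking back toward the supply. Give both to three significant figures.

V_th = 5.41 V, R_th = 16.2 kΩ

V_th is the open-circuit tap voltage: 13.5 × 27.0/(40.4 + 27.0) = 5.41 V.
With the supply zeroed, Ra and Rb appear in parallel from the tap: R_th = Ra‖Rb = (40.4 × 27.0)/67.40 = 16.2 kΩ.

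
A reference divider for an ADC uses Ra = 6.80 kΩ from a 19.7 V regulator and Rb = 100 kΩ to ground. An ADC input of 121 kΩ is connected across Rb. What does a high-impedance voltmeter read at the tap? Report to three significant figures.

The load sits in parallel with Rb: Rb‖R_L = (100 × 121) / (100 + 121) = 54.75 kΩ.
V_out = 19.7 × 54.75 / (6.80 + 54.75) = 19.7 × 54.75/61.55 = 17.5 V.

V_out ≈ 17.5 V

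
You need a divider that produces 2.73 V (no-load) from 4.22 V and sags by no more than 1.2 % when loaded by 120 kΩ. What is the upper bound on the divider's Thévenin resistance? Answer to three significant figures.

Loading drop = R_th/(R_th + R_L) ≤ 0.0120, so R_th ≤ R_L · ε/(1−ε) = 120 kΩ × 0.0120/0.9880 = 1.46 kΩ.
(Any R1, R2 with R2/(R1+R2) = 0.647 and R1‖R2 ≤ 1.46 kΩ will meet the spec.)

R_th ≤ 1.46 kΩ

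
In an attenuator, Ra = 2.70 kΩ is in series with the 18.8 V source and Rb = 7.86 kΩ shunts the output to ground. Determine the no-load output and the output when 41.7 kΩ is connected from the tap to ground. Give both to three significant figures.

Unloaded: 14.0 V; loaded: 13.3 V

Open-circuit: V = 18.8 × 7.86/(2.70 + 7.86) = 14.0 V.
With the load, Rb becomes Rb‖R_L = 6.613 kΩ, so V = 18.8 × 6.613/9.313 = 13.3 V.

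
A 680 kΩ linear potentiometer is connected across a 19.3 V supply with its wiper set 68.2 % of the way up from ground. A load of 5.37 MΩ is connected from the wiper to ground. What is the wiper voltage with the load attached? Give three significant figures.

The wiper splits the pot into (1−α)R = 216.2 kΩ above and αR = 463.8 kΩ below.
Lower section ‖ load = 426.9 kΩ.
V_wiper = 19.3 × 426.9/(216.2 + 426.9) = 12.8 V.

V ≈ 12.8 V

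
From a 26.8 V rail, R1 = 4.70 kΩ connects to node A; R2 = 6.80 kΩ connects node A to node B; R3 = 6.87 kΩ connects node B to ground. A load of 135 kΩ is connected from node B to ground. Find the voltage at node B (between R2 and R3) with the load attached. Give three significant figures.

At node B, R3 is in parallel with the load: R3‖R_L = 6.537 kΩ.
Below node A the resistance is R2 + (R3‖R_L) = 13.34 kΩ, so V_A = 26.8 × 13.34/18.04 = 19.82 V.
Then V_B = V_A × (R3‖R_L)/(R2 + R3‖R_L) = 19.82 × 6.537/13.34 = 9.71 V.

V ≈ 9.71 V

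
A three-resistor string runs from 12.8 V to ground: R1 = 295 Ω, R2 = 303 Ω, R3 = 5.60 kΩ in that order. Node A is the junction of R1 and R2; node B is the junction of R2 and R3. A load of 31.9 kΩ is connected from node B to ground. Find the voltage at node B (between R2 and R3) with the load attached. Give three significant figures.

V ≈ 11.4 V

At node B, R3 is in parallel with the load: R3‖R_L = 4764 Ω.
Below node A the resistance is R2 + (R3‖R_L) = 5067 Ω, so V_A = 12.8 × 5067/5362 = 12.10 V.
Then V_B = V_A × (R3‖R_L)/(R2 + R3‖R_L) = 12.10 × 4764/5067 = 11.4 V.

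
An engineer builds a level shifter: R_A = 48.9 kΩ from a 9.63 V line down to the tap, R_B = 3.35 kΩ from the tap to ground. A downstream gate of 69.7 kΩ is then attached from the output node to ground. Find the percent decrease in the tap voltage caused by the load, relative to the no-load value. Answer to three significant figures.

4.30 %

The divider's output (Thévenin) resistance is R_A‖R_B = 3.135 kΩ.
Fractional drop under load = R_th/(R_th + R_L) = 3.135 / (3.135 + 69.7) = 0.04305.
So the output falls by 4.30 %.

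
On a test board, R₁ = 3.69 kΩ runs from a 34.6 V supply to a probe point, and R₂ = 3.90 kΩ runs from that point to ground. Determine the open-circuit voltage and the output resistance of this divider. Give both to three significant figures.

V_th = 17.8 V, R_th = 1.90 kΩ

V_th is the open-circuit tap voltage: 34.6 × 3.90/(3.69 + 3.90) = 17.8 V.
With the supply zeroed, R₁ and R₂ appear in parallel from the tap: R_th = R₁‖R₂ = (3.69 × 3.90)/7.590 = 1.90 kΩ.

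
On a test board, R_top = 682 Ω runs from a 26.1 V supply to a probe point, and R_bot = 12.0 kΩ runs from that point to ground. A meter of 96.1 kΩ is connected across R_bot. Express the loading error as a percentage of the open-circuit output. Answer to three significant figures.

0.667 %

The divider's output (Thévenin) resistance is R_top‖R_bot = 645.3 Ω.
Fractional drop under load = R_th/(R_th + R_L) = 645.3 / (645.3 + 96100) = 0.006670.
So the output falls by 0.667 %.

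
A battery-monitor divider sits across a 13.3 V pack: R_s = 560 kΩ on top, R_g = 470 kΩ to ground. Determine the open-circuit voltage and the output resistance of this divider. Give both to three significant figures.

V_th = 6.07 V, R_th = 256 kΩ

V_th is the open-circuit tap voltage: 13.3 × 470/(560 + 470) = 6.07 V.
With the supply zeroed, R_s and R_g appear in parallel from the tap: R_th = R_s‖R_g = (560 × 470)/1030 = 256 kΩ.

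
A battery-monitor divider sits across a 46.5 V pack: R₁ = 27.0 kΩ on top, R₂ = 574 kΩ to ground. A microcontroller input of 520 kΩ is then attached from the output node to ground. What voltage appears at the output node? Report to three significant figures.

V_out ≈ 42.3 V

The load sits in parallel with R₂: R₂‖R_L = (574 × 520) / (574 + 520) = 272.8 kΩ.
V_out = 46.5 × 272.8 / (27.0 + 272.8) = 46.5 × 272.8/299.8 = 42.3 V.
(Unloaded it would have been 44.4 V.)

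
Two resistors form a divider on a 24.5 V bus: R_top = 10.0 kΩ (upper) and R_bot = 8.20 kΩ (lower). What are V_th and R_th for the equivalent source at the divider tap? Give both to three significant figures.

V_th is the open-circuit tap voltage: 24.5 × 8.20/(10.0 + 8.20) = 11.0 V.
With the supply zeroed, R_top and R_bot appear in parallel from the tap: R_th = R_top‖R_bot = (10.0 × 8.20)/18.20 = 4.51 kΩ.

V_th = 11.0 V, R_th = 4.51 kΩ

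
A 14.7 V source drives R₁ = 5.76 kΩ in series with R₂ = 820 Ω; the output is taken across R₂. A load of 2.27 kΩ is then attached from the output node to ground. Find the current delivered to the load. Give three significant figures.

I_L ≈ 0.613 mA

R₂‖R_L = 602.4 Ω; V_out = 14.7 × 602.4/6362 = 1.392 V.
I_L = V_out / R_L = 1.392 / 2.27 kΩ = 0.613 mA.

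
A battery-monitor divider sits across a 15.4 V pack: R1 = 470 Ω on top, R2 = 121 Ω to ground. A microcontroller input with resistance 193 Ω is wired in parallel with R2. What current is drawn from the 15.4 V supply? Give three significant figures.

R2‖R_L = 74.37 Ω, so the source sees R1 + R2‖R_L = 544.4 Ω.
I = 15.4 V / 544.4 Ω = 28.3 mA.

I ≈ 28.3 mA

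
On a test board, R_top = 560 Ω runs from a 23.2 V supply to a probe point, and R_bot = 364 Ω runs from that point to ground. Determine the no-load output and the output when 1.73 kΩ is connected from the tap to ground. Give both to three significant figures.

Unloaded: 9.14 V; loaded: 8.11 V

Open-circuit: V = 23.2 × 364/(560 + 364) = 9.14 V.
With the load, R_bot becomes R_bot‖R_L = 300.7 Ω, so V = 23.2 × 300.7/860.7 = 8.11 V.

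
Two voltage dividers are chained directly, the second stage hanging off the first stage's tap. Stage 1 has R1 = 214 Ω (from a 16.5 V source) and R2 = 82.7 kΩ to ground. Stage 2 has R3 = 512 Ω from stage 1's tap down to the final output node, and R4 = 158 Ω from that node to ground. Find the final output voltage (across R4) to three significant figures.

Stage 2 presents R3+R4 = 670.0 Ω as a load on stage 1's tap.
Stage 1's lower leg becomes R2‖(R3+R4) = 664.6 Ω, so V_mid = 16.5 × 664.6/878.6 = 12.48 V.
Stage 2 is itself unloaded: V_out = V_mid × R4/(R3+R4) = 12.48 × 158/670.0 = 2.94 V.

V_out ≈ 2.94 V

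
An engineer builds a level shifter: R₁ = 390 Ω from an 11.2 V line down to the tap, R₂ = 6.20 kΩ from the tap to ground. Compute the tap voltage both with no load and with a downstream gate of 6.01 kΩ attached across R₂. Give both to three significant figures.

Open-circuit: V = 11.2 × 6200/(390 + 6200) = 10.5 V.
With the load, R₂ becomes R₂‖R_L = 3052 Ω, so V = 11.2 × 3052/3442 = 9.93 V.

Unloaded: 10.5 V; loaded: 9.93 V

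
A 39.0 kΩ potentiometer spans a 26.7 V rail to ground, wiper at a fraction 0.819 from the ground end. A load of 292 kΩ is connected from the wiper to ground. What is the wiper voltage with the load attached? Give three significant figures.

The wiper splits the pot into (1−α)R = 7.059 kΩ above and αR = 31.94 kΩ below.
Lower section ‖ load = 28.79 kΩ.
V_wiper = 26.7 × 28.79/(7.059 + 28.79) = 21.4 V.

V ≈ 21.4 V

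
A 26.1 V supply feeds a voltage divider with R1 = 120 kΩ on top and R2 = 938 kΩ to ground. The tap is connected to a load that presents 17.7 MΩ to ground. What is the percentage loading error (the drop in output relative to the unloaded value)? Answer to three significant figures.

The divider's output (Thévenin) resistance is R1‖R2 = 106.4 kΩ.
Fractional drop under load = R_th/(R_th + R_L) = 106.4 / (106.4 + 17700) = 0.005975.
So the output falls by 0.597 %.

0.597 %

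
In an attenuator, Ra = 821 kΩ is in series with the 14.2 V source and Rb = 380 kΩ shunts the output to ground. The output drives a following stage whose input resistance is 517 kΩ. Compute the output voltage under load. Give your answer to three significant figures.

V_out ≈ 2.99 V

The load sits in parallel with Rb: Rb‖R_L = (380 × 517) / (380 + 517) = 219.0 kΩ.
V_out = 14.2 × 219.0 / (821 + 219.0) = 14.2 × 219.0/1040 = 2.99 V.
(Unloaded it would have been 4.49 V.)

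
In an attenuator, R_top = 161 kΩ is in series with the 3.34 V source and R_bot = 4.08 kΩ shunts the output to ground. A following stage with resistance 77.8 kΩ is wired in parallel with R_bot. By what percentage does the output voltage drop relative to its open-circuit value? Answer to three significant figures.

The divider's output (Thévenin) resistance is R_top‖R_bot = 3.979 kΩ.
Fractional drop under load = R_th/(R_th + R_L) = 3.979 / (3.979 + 77.8) = 0.04866.
So the output falls by 4.87 %.

4.87 %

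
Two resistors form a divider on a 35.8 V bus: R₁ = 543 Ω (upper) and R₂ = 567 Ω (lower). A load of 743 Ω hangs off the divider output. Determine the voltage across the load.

The load sits in parallel with R₂: R₂‖R_L = (567 × 743) / (567 + 743) = 321.6 Ω.
V_out = 35.8 × 321.6 / (543 + 321.6) = 35.8 × 321.6/864.6 = 13.3 V.
(Unloaded it would have been 18.3 V.)

V_out ≈ 13.3 V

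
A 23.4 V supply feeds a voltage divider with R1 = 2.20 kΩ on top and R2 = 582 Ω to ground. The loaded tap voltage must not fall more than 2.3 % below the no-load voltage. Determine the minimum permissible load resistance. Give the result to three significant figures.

R_L(min) ≈ 19.6 kΩ

Output resistance R_th = R1‖R2 = (2200 × 582)/2782 = 460.2 Ω.
The fractional drop is R_th/(R_th + R_L); requiring this ≤ 0.0230 gives R_L ≥ R_th(1/0.0230 − 1) = 460.2 × 42.48 = 19.6 kΩ.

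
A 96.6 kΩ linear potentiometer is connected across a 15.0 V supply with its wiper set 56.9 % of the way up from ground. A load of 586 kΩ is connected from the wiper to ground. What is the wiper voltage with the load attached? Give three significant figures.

V ≈ 8.20 V

The wiper splits the pot into (1−α)R = 41.63 kΩ above and αR = 54.97 kΩ below.
Lower section ‖ load = 50.25 kΩ.
V_wiper = 15.0 × 50.25/(41.63 + 50.25) = 8.20 V.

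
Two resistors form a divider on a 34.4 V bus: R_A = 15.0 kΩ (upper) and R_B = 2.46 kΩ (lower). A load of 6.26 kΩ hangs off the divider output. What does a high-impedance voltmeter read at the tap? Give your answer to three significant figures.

V_out ≈ 3.62 V

The load sits in parallel with R_B: R_B‖R_L = (2.46 × 6.26) / (2.46 + 6.26) = 1.766 kΩ.
V_out = 34.4 × 1.766 / (15.0 + 1.766) = 34.4 × 1.766/16.77 = 3.62 V.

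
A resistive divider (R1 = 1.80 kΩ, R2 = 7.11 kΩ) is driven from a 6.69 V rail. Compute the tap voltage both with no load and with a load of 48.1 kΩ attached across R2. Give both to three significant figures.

Unloaded: 5.34 V; loaded: 5.18 V

Open-circuit: V = 6.69 × 7.11/(1.80 + 7.11) = 5.34 V.
With the load, R2 becomes R2‖R_L = 6.194 kΩ, so V = 6.69 × 6.194/7.994 = 5.18 V.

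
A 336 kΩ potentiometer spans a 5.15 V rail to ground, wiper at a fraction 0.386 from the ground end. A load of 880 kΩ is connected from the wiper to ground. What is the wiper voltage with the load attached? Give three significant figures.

The wiper splits the pot into (1−α)R = 206.3 kΩ above and αR = 129.7 kΩ below.
Lower section ‖ load = 113.0 kΩ.
V_wiper = 5.15 × 113.0/(206.3 + 113.0) = 1.82 V.

V ≈ 1.82 V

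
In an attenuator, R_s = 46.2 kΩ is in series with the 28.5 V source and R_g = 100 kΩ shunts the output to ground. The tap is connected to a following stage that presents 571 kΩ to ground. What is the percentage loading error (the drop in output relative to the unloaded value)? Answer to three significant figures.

5.24 %

The divider's output (Thévenin) resistance is R_s‖R_g = 31.60 kΩ.
Fractional drop under load = R_th/(R_th + R_L) = 31.60 / (31.60 + 571) = 0.05244.
So the output falls by 5.24 %.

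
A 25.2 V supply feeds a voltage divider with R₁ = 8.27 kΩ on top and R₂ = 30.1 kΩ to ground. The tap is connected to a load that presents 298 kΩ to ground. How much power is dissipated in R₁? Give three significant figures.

P ≈ 4.14 mW

Total resistance from the source is R₁ + (R₂‖R_L) = 35.61 kΩ, so I = 25.2/35.61 kΩ = 0.7077 mA.
P = I²·R₁ = (0.7077 mA)² × 8.27 kΩ = 4.14 mW.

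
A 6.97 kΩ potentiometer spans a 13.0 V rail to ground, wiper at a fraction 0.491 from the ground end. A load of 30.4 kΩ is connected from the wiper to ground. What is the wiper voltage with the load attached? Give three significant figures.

The wiper splits the pot into (1−α)R = 3.548 kΩ above and αR = 3.422 kΩ below.
Lower section ‖ load = 3.076 kΩ.
V_wiper = 13.0 × 3.076/(3.548 + 3.076) = 6.04 V.

V ≈ 6.04 V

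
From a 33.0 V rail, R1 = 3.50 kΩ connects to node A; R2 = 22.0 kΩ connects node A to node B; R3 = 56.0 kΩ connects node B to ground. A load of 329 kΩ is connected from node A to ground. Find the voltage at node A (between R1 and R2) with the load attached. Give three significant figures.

Below node A the series string R2+R3 = 78.00 kΩ sits in parallel with the 329 kΩ load: 63.05 kΩ.
V_A = 33.0 × 63.05/(3.50 + 63.05) = 31.3 V.

V ≈ 31.3 V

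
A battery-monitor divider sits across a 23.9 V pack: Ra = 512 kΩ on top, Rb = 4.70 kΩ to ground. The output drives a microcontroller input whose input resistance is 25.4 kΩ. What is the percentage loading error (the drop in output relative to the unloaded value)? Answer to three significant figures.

Unloaded V = 23.9 × 4.70/516.7 = 0.2174 V.
Loaded: Rb‖R_L = 3.966 kΩ, giving V = 23.9 × 3.966/516.0 = 0.1837 V.
Drop = (0.2174 − 0.1837) / 0.2174 = 15.5 %.

15.5 %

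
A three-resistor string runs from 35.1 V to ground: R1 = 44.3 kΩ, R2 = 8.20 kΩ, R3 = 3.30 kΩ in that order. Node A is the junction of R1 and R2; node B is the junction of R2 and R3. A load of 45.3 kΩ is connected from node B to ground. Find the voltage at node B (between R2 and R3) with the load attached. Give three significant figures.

At node B, R3 is in parallel with the load: R3‖R_L = 3.076 kΩ.
Below node A the resistance is R2 + (R3‖R_L) = 11.28 kΩ, so V_A = 35.1 × 11.28/55.58 = 7.122 V.
Then V_B = V_A × (R3‖R_L)/(R2 + R3‖R_L) = 7.122 × 3.076/11.28 = 1.94 V.

V ≈ 1.94 V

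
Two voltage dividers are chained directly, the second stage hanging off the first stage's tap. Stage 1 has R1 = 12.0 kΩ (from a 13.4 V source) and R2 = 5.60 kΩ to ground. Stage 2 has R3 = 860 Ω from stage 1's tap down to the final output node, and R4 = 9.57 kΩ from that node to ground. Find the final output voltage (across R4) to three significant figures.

Stage 2 presents R3+R4 = 10430 Ω as a load on stage 1's tap.
Stage 1's lower leg becomes R2‖(R3+R4) = 3644 Ω, so V_mid = 13.4 × 3644/15640 = 3.121 V.
Stage 2 is itself unloaded: V_out = V_mid × R4/(R3+R4) = 3.121 × 9570/10430 = 2.86 V.

V_out ≈ 2.86 V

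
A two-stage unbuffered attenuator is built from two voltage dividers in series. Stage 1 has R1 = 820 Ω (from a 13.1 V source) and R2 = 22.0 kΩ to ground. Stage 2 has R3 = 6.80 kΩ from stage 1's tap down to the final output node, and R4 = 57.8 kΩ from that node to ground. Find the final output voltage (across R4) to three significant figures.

Stage 2 presents R3+R4 = 64600 Ω as a load on stage 1's tap.
Stage 1's lower leg becomes R2‖(R3+R4) = 16410 Ω, so V_mid = 13.1 × 16410/17230 = 12.48 V.
Stage 2 is itself unloaded: V_out = V_mid × R4/(R3+R4) = 12.48 × 57800/64600 = 11.2 V.

V_out ≈ 11.2 V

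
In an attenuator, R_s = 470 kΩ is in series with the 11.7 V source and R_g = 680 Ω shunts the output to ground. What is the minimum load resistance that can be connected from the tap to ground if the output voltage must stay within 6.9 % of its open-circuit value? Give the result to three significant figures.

R_L(min) ≈ 9.16 kΩ

Output resistance R_th = R_s‖R_g = (470000 × 680)/470700 = 679.0 Ω.
The fractional drop is R_th/(R_th + R_L); requiring this ≤ 0.0690 gives R_L ≥ R_th(1/0.0690 − 1) = 679.0 × 13.49 = 9.16 kΩ.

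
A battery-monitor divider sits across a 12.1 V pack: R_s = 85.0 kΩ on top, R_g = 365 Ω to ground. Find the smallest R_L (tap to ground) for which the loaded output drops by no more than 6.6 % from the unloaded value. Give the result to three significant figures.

Output resistance R_th = R_s‖R_g = (85000 × 365)/85360 = 363.4 Ω.
The fractional drop is R_th/(R_th + R_L); requiring this ≤ 0.0660 gives R_L ≥ R_th(1/0.0660 − 1) = 363.4 × 14.15 = 5.14 kΩ.

R_L(min) ≈ 5.14 kΩ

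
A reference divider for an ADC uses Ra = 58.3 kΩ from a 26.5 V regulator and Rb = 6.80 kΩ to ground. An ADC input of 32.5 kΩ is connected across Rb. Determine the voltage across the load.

V_out ≈ 2.33 V

The load sits in parallel with Rb: Rb‖R_L = (6.80 × 32.5) / (6.80 + 32.5) = 5.623 kΩ.
V_out = 26.5 × 5.623 / (58.3 + 5.623) = 26.5 × 5.623/63.92 = 2.33 V.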